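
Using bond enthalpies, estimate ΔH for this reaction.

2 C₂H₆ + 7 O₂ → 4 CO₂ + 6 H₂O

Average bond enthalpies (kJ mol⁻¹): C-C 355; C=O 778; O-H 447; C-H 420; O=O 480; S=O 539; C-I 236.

Bonds broken (reactants):
  C-C: 2 × 355 = 710
  C-H: 12 × 420 = 5040
  O=O: 7 × 480 = 3360
  Σ(broken) = 9110 kJ
Bonds formed (products):
  C=O: 8 × 778 = 6224
  O-H: 12 × 447 = 5364
  Σ(formed) = 11588 kJ
ΔH = Σ(broken) − Σ(formed) = 9110 − 11588 = −2478 kJ

ΔH ≈ −2478 kJ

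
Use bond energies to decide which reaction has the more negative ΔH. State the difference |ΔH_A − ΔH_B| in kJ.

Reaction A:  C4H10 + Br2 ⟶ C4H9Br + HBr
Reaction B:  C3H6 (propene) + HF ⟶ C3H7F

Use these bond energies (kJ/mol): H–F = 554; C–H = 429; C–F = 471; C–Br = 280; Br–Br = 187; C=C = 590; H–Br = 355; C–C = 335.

Reaction A:
  Bonds broken (reactants):
    Br–Br: 1 × 187 = 187
    C–C: 3 × 335 = 1005
    C–H: 10 × 429 = 4290
    Σ(broken) = 5482 kJ
  Bonds formed (products):
    C–Br: 1 × 280 = 280
    C–C: 3 × 335 = 1005
    C–H: 9 × 429 = 3861
    H–Br: 1 × 355 = 355
    Σ(formed) = 5501 kJ
  ΔH_A = 5482 − 5501 = −19 kJ
Reaction B:
  Bonds broken (reactants):
    C–C: 1 × 335 = 335
    C–H: 6 × 429 = 2574
    C=C: 1 × 590 = 590
    H–F: 1 × 554 = 554
    Σ(broken) = 4053 kJ
  Bonds formed (products):
    C–C: 2 × 335 = 670
    C–F: 1 × 471 = 471
    C–H: 7 × 429 = 3003
    Σ(formed) = 4144 kJ
  ΔH_B = 4053 − 4144 = −91 kJ
ΔH_A − ΔH_B = +72 kJ, so reaction B has the more negative ΔH; |ΔH_A − ΔH_B| = 72 kJ.

Reaction B, by 72 kJ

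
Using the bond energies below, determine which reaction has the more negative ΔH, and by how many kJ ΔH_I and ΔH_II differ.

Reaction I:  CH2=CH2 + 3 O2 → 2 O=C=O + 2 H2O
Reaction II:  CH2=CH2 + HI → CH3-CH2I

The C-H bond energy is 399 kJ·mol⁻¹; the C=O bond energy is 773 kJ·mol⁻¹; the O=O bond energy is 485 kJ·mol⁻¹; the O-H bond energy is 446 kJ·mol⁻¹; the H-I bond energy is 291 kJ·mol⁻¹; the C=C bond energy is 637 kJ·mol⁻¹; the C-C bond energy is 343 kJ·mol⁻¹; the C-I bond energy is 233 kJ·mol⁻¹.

Reaction I, by 1141 kJ

Reaction I:
  Bonds broken (reactants):
    C-H: 4 × 399 = 1596
    C=C: 1 × 637 = 637
    O=O: 3 × 485 = 1455
    Σ(broken) = 3688 kJ
  Bonds formed (products):
    C=O: 4 × 773 = 3092
    O-H: 4 × 446 = 1784
    Σ(formed) = 4876 kJ
  ΔH_I = 3688 − 4876 = −1188 kJ
Reaction II:
  Bonds broken (reactants):
    C-H: 4 × 399 = 1596
    C=C: 1 × 637 = 637
    H-I: 1 × 291 = 291
    Σ(broken) = 2524 kJ
  Bonds formed (products):
    C-C: 1 × 343 = 343
    C-H: 5 × 399 = 1995
    C-I: 1 × 233 = 233
    Σ(formed) = 2571 kJ
  ΔH_II = 2524 − 2571 = −47 kJ
ΔH_I − ΔH_II = −1141 kJ, so reaction I has the more negative ΔH; |ΔH_I − ΔH_II| = 1141 kJ.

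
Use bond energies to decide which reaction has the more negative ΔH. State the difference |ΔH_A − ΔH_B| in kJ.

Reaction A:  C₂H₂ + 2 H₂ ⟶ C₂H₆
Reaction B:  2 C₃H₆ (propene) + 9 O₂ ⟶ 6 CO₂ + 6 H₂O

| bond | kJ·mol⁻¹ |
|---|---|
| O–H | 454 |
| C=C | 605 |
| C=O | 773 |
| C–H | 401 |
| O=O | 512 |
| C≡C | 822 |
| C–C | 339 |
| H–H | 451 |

Reaction A:
  Bonds broken (reactants):
    C≡C: 1 × 822 = 822
    C–H: 2 × 401 = 802
    H–H: 2 × 451 = 902
    Σ(broken) = 2526 kJ
  Bonds formed (products):
    C–C: 1 × 339 = 339
    C–H: 6 × 401 = 2406
    Σ(formed) = 2745 kJ
  ΔH_A = 2526 − 2745 = −219 kJ
Reaction B:
  Bonds broken (reactants):
    C–C: 2 × 339 = 678
    C–H: 12 × 401 = 4812
    C=C: 2 × 605 = 1210
    O=O: 9 × 512 = 4608
    Σ(broken) = 11308 kJ
  Bonds formed (products):
    C=O: 12 × 773 = 9276
    O–H: 12 × 454 = 5448
    Σ(formed) = 14724 kJ
  ΔH_B = 11308 − 14724 = −3416 kJ
ΔH_A − ΔH_B = +3197 kJ, so reaction B has the more negative ΔH; |ΔH_A − ΔH_B| = 3197 kJ.

Reaction B, by 3197 kJ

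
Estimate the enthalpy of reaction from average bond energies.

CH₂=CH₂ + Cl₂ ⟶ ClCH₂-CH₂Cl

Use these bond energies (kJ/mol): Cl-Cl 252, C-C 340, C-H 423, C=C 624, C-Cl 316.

Bonds broken (reactants):
  C-H: 4 × 423 = 1692
  C=C: 1 × 624 = 624
  Cl-Cl: 1 × 252 = 252
  Σ(broken) = 2568 kJ
Bonds formed (products):
  C-C: 1 × 340 = 340
  C-Cl: 2 × 316 = 632
  C-H: 4 × 423 = 1692
  Σ(formed) = 2664 kJ
ΔH = Σ(broken) − Σ(formed) = 2568 − 2664 = −96 kJ

ΔH ≈ −96 kJ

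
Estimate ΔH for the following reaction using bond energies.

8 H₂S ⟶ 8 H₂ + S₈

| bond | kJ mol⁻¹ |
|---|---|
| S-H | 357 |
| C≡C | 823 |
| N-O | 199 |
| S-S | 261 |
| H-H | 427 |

ΔH ≈ +208 kJ

Bonds broken (reactants):
  S-H: 16 × 357 = 5712
  Σ(broken) = 5712 kJ
Bonds formed (products):
  H-H: 8 × 427 = 3416
  S-S: 8 × 261 = 2088
  Σ(formed) = 5504 kJ
ΔH = Σ(broken) − Σ(formed) = 5712 − 5504 = +208 kJ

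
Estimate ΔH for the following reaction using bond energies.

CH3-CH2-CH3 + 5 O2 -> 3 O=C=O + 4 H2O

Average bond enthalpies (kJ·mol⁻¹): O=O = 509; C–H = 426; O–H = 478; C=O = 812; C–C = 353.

Bonds broken (reactants):
  C–C: 2 × 353 = 706
  C–H: 8 × 426 = 3408
  O=O: 5 × 509 = 2545
  Σ(broken) = 6659 kJ
Bonds formed (products):
  C=O: 6 × 812 = 4872
  O–H: 8 × 478 = 3824
  Σ(formed) = 8696 kJ
ΔH = Σ(broken) − Σ(formed) = 6659 − 8696 = −2037 kJ

ΔH ≈ −2037 kJ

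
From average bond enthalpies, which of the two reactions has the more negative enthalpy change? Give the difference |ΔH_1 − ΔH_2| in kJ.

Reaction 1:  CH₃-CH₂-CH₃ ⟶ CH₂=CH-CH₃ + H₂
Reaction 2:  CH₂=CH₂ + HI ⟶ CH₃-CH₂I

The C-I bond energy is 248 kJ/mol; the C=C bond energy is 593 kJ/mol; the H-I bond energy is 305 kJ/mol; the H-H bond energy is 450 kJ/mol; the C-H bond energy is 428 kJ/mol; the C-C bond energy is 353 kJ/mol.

Reaction 2, by 297 kJ

Reaction 1:
  Bonds broken (reactants):
    C-C: 2 × 353 = 706
    C-H: 8 × 428 = 3424
    Σ(broken) = 4130 kJ
  Bonds formed (products):
    C-C: 1 × 353 = 353
    C-H: 6 × 428 = 2568
    C=C: 1 × 593 = 593
    H-H: 1 × 450 = 450
    Σ(formed) = 3964 kJ
  ΔH_1 = 4130 − 3964 = +166 kJ
Reaction 2:
  Bonds broken (reactants):
    C-H: 4 × 428 = 1712
    C=C: 1 × 593 = 593
    H-I: 1 × 305 = 305
    Σ(broken) = 2610 kJ
  Bonds formed (products):
    C-C: 1 × 353 = 353
    C-H: 5 × 428 = 2140
    C-I: 1 × 248 = 248
    Σ(formed) = 2741 kJ
  ΔH_2 = 2610 − 2741 = −131 kJ
ΔH_1 − ΔH_2 = +297 kJ, so reaction 2 has the more negative ΔH; |ΔH_1 − ΔH_2| = 297 kJ.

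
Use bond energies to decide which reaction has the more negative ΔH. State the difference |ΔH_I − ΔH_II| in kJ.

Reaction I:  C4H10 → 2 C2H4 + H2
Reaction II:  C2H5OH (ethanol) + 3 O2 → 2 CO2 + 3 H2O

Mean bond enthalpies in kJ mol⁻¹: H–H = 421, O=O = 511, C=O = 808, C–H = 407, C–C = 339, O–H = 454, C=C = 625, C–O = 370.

Reaction II, by 1385 kJ

Reaction I:
  Bonds broken (reactants):
    C–C: 3 × 339 = 1017
    C–H: 10 × 407 = 4070
    Σ(broken) = 5087 kJ
  Bonds formed (products):
    C–H: 8 × 407 = 3256
    C=C: 2 × 625 = 1250
    H–H: 1 × 421 = 421
    Σ(formed) = 4927 kJ
  ΔH_I = 5087 − 4927 = +160 kJ
Reaction II:
  Bonds broken (reactants):
    C–C: 1 × 339 = 339
    C–H: 5 × 407 = 2035
    C–O: 1 × 370 = 370
    O–H: 1 × 454 = 454
    O=O: 3 × 511 = 1533
    Σ(broken) = 4731 kJ
  Bonds formed (products):
    C=O: 4 × 808 = 3232
    O–H: 6 × 454 = 2724
    Σ(formed) = 5956 kJ
  ΔH_II = 4731 − 5956 = −1225 kJ
ΔH_I − ΔH_II = +1385 kJ, so reaction II has the more negative ΔH; |ΔH_I − ΔH_II| = 1385 kJ.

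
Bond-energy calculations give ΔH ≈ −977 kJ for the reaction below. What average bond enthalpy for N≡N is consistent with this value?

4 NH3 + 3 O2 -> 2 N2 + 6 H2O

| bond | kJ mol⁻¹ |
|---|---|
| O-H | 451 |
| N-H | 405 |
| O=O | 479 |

Let D be the N≡N bond energy.
Σ(broken) = 12×405 + 3×479 = 6297
Σ(formed) = 2×D + 12×451 = 5412 + 2D
ΔH = Σ(broken) − Σ(formed) = (6297) − (5412 + 2D) = +885 − 2D
Setting this equal to −977 kJ gives 2D = 1862, so D = 931 kJ/mol.

D(N≡N) ≈ 931 kJ/mol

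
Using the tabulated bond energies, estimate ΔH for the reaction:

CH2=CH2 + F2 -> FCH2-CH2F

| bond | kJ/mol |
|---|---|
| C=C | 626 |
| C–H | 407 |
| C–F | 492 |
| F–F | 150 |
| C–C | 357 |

ΔH ≈ −565 kJ

Bonds broken (reactants):
  C–H: 4 × 407 = 1628
  C=C: 1 × 626 = 626
  F–F: 1 × 150 = 150
  Σ(broken) = 2404 kJ
Bonds formed (products):
  C–C: 1 × 357 = 357
  C–F: 2 × 492 = 984
  C–H: 4 × 407 = 1628
  Σ(formed) = 2969 kJ
ΔH = Σ(broken) − Σ(formed) = 2404 − 2969 = −565 kJ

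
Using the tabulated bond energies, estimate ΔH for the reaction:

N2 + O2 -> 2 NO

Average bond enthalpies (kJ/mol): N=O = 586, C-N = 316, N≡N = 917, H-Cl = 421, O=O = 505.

Bonds broken (reactants):
  N≡N: 1 × 917 = 917
  O=O: 1 × 505 = 505
  Σ(broken) = 1422 kJ
Bonds formed (products):
  N=O: 2 × 586 = 1172
  Σ(formed) = 1172 kJ
ΔH = Σ(broken) − Σ(formed) = 1422 − 1172 = +250 kJ

ΔH ≈ +250 kJ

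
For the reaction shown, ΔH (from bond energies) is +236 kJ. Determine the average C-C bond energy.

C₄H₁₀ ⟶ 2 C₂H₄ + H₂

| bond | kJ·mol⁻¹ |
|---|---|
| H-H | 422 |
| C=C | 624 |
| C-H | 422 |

D(C-C) ≈ 354 kJ/mol

Let D be the C-C bond energy.
Σ(broken) = 3×D + 10×422 = 4220 + 3D
Σ(formed) = 8×422 + 2×624 + 1×422 = 5046
ΔH = Σ(broken) − Σ(formed) = (4220 + 3D) − (5046) = −826 + 3D
Setting this equal to +236 kJ gives 3D = 1062, so D = 354 kJ/mol.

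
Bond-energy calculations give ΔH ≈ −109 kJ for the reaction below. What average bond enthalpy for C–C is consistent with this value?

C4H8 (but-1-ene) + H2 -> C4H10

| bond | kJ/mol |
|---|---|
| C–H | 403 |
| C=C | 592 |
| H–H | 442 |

D(C–C) ≈ 337 kJ/mol

Let D be the C–C bond energy.
Σ(broken) = 2×D + 8×403 + 1×592 + 1×442 = 4258 + 2D
Σ(formed) = 3×D + 10×403 = 4030 + 3D
ΔH = Σ(broken) − Σ(formed) = (4258 + 2D) − (4030 + 3D) = +228 − D
Setting this equal to −109 kJ gives D = 337 kJ/mol.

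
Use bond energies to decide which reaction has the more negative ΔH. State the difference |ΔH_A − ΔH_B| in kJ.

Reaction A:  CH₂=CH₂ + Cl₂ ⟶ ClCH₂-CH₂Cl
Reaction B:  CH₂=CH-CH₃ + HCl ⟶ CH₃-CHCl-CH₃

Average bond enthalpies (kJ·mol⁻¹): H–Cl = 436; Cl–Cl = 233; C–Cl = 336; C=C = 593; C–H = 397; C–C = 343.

Reaction A:
  Bonds broken (reactants):
    C–H: 4 × 397 = 1588
    C=C: 1 × 593 = 593
    Cl–Cl: 1 × 233 = 233
    Σ(broken) = 2414 kJ
  Bonds formed (products):
    C–C: 1 × 343 = 343
    C–Cl: 2 × 336 = 672
    C–H: 4 × 397 = 1588
    Σ(formed) = 2603 kJ
  ΔH_A = 2414 − 2603 = −189 kJ
Reaction B:
  Bonds broken (reactants):
    C–C: 1 × 343 = 343
    C–H: 6 × 397 = 2382
    C=C: 1 × 593 = 593
    H–Cl: 1 × 436 = 436
    Σ(broken) = 3754 kJ
  Bonds formed (products):
    C–C: 2 × 343 = 686
    C–Cl: 1 × 336 = 336
    C–H: 7 × 397 = 2779
    Σ(formed) = 3801 kJ
  ΔH_B = 3754 − 3801 = −47 kJ
ΔH_A − ΔH_B = −142 kJ, so reaction A has the more negative ΔH; |ΔH_A − ΔH_B| = 142 kJ.

Reaction A, by 142 kJ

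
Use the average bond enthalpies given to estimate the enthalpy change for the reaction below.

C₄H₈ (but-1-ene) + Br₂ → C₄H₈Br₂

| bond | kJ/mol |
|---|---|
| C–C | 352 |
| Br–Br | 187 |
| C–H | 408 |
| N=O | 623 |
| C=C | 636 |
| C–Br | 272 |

ΔH ≈ −73 kJ

Bonds broken (reactants):
  Br–Br: 1 × 187 = 187
  C–C: 2 × 352 = 704
  C–H: 8 × 408 = 3264
  C=C: 1 × 636 = 636
  Σ(broken) = 4791 kJ
Bonds formed (products):
  C–Br: 2 × 272 = 544
  C–C: 3 × 352 = 1056
  C–H: 8 × 408 = 3264
  Σ(formed) = 4864 kJ
ΔH = Σ(broken) − Σ(formed) = 4791 − 4864 = −73 kJ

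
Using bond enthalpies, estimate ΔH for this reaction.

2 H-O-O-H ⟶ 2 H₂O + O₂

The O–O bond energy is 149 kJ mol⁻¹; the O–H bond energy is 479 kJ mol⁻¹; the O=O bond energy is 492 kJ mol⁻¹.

ΔH ≈ −194 kJ

Bonds broken (reactants):
  O–H: 4 × 479 = 1916
  O–O: 2 × 149 = 298
  Σ(broken) = 2214 kJ
Bonds formed (products):
  O–H: 4 × 479 = 1916
  O=O: 1 × 492 = 492
  Σ(formed) = 2408 kJ
ΔH = Σ(broken) − Σ(formed) = 2214 − 2408 = −194 kJ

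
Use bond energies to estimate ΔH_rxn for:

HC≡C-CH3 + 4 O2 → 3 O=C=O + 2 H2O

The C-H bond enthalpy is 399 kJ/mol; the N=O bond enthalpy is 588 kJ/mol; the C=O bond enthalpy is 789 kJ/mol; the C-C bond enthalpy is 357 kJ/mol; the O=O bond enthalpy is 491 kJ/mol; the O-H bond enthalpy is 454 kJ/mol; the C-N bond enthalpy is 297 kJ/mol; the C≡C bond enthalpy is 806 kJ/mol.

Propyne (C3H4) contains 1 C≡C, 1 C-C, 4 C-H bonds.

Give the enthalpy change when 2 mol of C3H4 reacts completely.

ΔH = −3654 kJ

Bonds broken (reactants):
  C≡C: 1 × 806 = 806
  C-C: 1 × 357 = 357
  C-H: 4 × 399 = 1596
  O=O: 4 × 491 = 1964
  Σ(broken) = 4723 kJ
Bonds formed (products):
  C=O: 6 × 789 = 4734
  O-H: 4 × 454 = 1816
  Σ(formed) = 6550 kJ
ΔH = Σ(broken) − Σ(formed) = 4723 − 6550 = −1827 kJ
For 2× the reaction as written: 2 × (−1827) = −3654 kJ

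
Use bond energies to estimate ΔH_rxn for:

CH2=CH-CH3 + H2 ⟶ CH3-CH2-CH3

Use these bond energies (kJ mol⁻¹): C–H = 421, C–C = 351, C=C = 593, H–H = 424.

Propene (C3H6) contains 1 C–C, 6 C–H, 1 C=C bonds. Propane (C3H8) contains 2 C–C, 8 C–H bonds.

Bonds broken (reactants):
  C–C: 1 × 351 = 351
  C–H: 6 × 421 = 2526
  C=C: 1 × 593 = 593
  H–H: 1 × 424 = 424
  Σ(broken) = 3894 kJ
Bonds formed (products):
  C–C: 2 × 351 = 702
  C–H: 8 × 421 = 3368
  Σ(formed) = 4070 kJ
ΔH = Σ(broken) − Σ(formed) = 3894 − 4070 = −176 kJ

ΔH ≈ −176 kJ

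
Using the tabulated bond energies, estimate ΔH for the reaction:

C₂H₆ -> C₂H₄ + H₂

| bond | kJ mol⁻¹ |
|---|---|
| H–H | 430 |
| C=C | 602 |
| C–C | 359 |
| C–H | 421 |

Bonds broken (reactants):
  C–C: 1 × 359 = 359
  C–H: 6 × 421 = 2526
  Σ(broken) = 2885 kJ
Bonds formed (products):
  C–H: 4 × 421 = 1684
  C=C: 1 × 602 = 602
  H–H: 1 × 430 = 430
  Σ(formed) = 2716 kJ
ΔH = Σ(broken) − Σ(formed) = 2885 − 2716 = +169 kJ

ΔH ≈ +169 kJ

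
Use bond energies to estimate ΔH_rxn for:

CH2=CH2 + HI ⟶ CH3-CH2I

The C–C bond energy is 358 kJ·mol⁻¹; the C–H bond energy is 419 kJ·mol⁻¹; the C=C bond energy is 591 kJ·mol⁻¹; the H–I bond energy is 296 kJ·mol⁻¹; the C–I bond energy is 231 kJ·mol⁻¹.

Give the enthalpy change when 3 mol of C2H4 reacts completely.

ΔH = −363 kJ

Bonds broken (reactants):
  C–H: 4 × 419 = 1676
  C=C: 1 × 591 = 591
  H–I: 1 × 296 = 296
  Σ(broken) = 2563 kJ
Bonds formed (products):
  C–C: 1 × 358 = 358
  C–H: 5 × 419 = 2095
  C–I: 1 × 231 = 231
  Σ(formed) = 2684 kJ
ΔH = Σ(broken) − Σ(formed) = 2563 − 2684 = −121 kJ
For 3× the reaction as written: 3 × (−121) = −363 kJ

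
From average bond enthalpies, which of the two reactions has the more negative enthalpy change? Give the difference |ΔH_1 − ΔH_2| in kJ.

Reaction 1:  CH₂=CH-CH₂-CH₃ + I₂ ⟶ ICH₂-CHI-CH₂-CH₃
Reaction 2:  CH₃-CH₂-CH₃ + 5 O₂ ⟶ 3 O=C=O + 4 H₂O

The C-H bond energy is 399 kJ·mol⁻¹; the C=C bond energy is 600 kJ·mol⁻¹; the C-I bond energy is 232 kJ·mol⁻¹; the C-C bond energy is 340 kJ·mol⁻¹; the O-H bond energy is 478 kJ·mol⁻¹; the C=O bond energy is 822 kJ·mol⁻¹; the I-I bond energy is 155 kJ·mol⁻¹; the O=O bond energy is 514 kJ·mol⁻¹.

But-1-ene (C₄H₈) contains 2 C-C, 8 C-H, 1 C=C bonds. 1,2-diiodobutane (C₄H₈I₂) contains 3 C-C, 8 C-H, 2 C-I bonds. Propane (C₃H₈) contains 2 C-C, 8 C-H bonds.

Reaction 2, by 2265 kJ

Reaction 1:
  Bonds broken (reactants):
    C-C: 2 × 340 = 680
    C-H: 8 × 399 = 3192
    C=C: 1 × 600 = 600
    I-I: 1 × 155 = 155
    Σ(broken) = 4627 kJ
  Bonds formed (products):
    C-C: 3 × 340 = 1020
    C-H: 8 × 399 = 3192
    C-I: 2 × 232 = 464
    Σ(formed) = 4676 kJ
  ΔH_1 = 4627 − 4676 = −49 kJ
Reaction 2:
  Bonds broken (reactants):
    C-C: 2 × 340 = 680
    C-H: 8 × 399 = 3192
    O=O: 5 × 514 = 2570
    Σ(broken) = 6442 kJ
  Bonds formed (products):
    C=O: 6 × 822 = 4932
    O-H: 8 × 478 = 3824
    Σ(formed) = 8756 kJ
  ΔH_2 = 6442 − 8756 = −2314 kJ
ΔH_1 − ΔH_2 = +2265 kJ, so reaction 2 has the more negative ΔH; |ΔH_1 − ΔH_2| = 2265 kJ.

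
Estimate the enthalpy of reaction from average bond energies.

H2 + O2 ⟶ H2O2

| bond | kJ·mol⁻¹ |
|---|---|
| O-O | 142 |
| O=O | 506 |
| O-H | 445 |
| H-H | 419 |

ΔH ≈ −107 kJ

Bonds broken (reactants):
  H-H: 1 × 419 = 419
  O=O: 1 × 506 = 506
  Σ(broken) = 925 kJ
Bonds formed (products):
  O-H: 2 × 445 = 890
  O-O: 1 × 142 = 142
  Σ(formed) = 1032 kJ
ΔH = Σ(broken) − Σ(formed) = 925 − 1032 = −107 kJ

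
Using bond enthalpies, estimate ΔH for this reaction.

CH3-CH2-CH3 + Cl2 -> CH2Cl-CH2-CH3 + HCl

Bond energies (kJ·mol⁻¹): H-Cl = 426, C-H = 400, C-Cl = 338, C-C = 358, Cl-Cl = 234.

ΔH ≈ −130 kJ

Bonds broken (reactants):
  C-C: 2 × 358 = 716
  C-H: 8 × 400 = 3200
  Cl-Cl: 1 × 234 = 234
  Σ(broken) = 4150 kJ
Bonds formed (products):
  C-C: 2 × 358 = 716
  C-Cl: 1 × 338 = 338
  C-H: 7 × 400 = 2800
  H-Cl: 1 × 426 = 426
  Σ(formed) = 4280 kJ
ΔH = Σ(broken) − Σ(formed) = 4150 − 4280 = −130 kJ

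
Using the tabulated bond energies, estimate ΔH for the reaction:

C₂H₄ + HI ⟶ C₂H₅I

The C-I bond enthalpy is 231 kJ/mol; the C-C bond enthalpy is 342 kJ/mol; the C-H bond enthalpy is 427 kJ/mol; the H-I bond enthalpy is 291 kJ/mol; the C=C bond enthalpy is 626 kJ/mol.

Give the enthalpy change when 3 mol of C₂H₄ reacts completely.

Bonds broken (reactants):
  C-H: 4 × 427 = 1708
  C=C: 1 × 626 = 626
  H-I: 1 × 291 = 291
  Σ(broken) = 2625 kJ
Bonds formed (products):
  C-C: 1 × 342 = 342
  C-H: 5 × 427 = 2135
  C-I: 1 × 231 = 231
  Σ(formed) = 2708 kJ
ΔH = Σ(broken) − Σ(formed) = 2625 − 2708 = −83 kJ
For 3× the reaction as written: 3 × (−83) = −249 kJ

ΔH = −249 kJ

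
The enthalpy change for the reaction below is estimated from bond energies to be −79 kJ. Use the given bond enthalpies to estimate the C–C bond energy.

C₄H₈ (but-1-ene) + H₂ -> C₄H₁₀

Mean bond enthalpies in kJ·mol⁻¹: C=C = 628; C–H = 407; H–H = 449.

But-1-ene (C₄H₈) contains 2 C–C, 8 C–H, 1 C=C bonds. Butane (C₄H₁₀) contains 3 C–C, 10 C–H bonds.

Let D be the C–C bond energy.
Σ(broken) = 2×D + 8×407 + 1×628 + 1×449 = 4333 + 2D
Σ(formed) = 3×D + 10×407 = 4070 + 3D
ΔH = Σ(broken) − Σ(formed) = (4333 + 2D) − (4070 + 3D) = +263 − D
Setting this equal to −79 kJ gives D = 342 kJ/mol.

D(C–C) ≈ 342 kJ/mol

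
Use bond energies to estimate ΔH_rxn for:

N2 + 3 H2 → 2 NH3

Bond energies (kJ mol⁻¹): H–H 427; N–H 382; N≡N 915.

Bonds broken (reactants):
  H–H: 3 × 427 = 1281
  N≡N: 1 × 915 = 915
  Σ(broken) = 2196 kJ
Bonds formed (products):
  N–H: 6 × 382 = 2292
  Σ(formed) = 2292 kJ
ΔH = Σ(broken) − Σ(formed) = 2196 − 2292 = −96 kJ

ΔH ≈ −96 kJ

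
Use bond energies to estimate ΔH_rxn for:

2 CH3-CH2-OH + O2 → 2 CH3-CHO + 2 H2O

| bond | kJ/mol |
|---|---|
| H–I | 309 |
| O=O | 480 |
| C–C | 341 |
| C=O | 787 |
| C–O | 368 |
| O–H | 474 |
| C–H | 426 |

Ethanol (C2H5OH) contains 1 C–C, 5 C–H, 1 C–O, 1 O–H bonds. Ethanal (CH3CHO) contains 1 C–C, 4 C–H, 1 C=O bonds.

Bonds broken (reactants):
  C–C: 2 × 341 = 682
  C–H: 10 × 426 = 4260
  C–O: 2 × 368 = 736
  O–H: 2 × 474 = 948
  O=O: 1 × 480 = 480
  Σ(broken) = 7106 kJ
Bonds formed (products):
  C–C: 2 × 341 = 682
  C–H: 8 × 426 = 3408
  C=O: 2 × 787 = 1574
  O–H: 4 × 474 = 1896
  Σ(formed) = 7560 kJ
ΔH = Σ(broken) − Σ(formed) = 7106 − 7560 = −454 kJ

ΔH ≈ −454 kJ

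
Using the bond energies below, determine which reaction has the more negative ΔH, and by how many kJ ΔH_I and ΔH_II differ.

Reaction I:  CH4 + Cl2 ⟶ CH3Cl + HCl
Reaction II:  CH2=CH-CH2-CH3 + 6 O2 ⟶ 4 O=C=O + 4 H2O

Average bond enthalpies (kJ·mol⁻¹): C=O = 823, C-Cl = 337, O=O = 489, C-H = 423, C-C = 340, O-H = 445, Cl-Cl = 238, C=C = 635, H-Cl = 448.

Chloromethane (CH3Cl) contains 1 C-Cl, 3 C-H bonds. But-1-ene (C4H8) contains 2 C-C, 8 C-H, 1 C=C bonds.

Reaction I:
  Bonds broken (reactants):
    C-H: 4 × 423 = 1692
    Cl-Cl: 1 × 238 = 238
    Σ(broken) = 1930 kJ
  Bonds formed (products):
    C-Cl: 1 × 337 = 337
    C-H: 3 × 423 = 1269
    H-Cl: 1 × 448 = 448
    Σ(formed) = 2054 kJ
  ΔH_I = 1930 − 2054 = −124 kJ
Reaction II:
  Bonds broken (reactants):
    C-C: 2 × 340 = 680
    C-H: 8 × 423 = 3384
    C=C: 1 × 635 = 635
    O=O: 6 × 489 = 2934
    Σ(broken) = 7633 kJ
  Bonds formed (products):
    C=O: 8 × 823 = 6584
    O-H: 8 × 445 = 3560
    Σ(formed) = 10144 kJ
  ΔH_II = 7633 − 10144 = −2511 kJ
ΔH_I − ΔH_II = +2387 kJ, so reaction II has the more negative ΔH; |ΔH_I − ΔH_II| = 2387 kJ.

Reaction II, by 2387 kJ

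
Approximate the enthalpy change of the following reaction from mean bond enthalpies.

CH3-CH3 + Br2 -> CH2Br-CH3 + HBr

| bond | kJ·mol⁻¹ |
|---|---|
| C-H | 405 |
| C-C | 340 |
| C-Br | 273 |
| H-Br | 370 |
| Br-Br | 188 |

Bonds broken (reactants):
  Br-Br: 1 × 188 = 188
  C-C: 1 × 340 = 340
  C-H: 6 × 405 = 2430
  Σ(broken) = 2958 kJ
Bonds formed (products):
  C-Br: 1 × 273 = 273
  C-C: 1 × 340 = 340
  C-H: 5 × 405 = 2025
  H-Br: 1 × 370 = 370
  Σ(formed) = 3008 kJ
ΔH = Σ(broken) − Σ(formed) = 2958 − 3008 = −50 kJ

ΔH ≈ −50 kJ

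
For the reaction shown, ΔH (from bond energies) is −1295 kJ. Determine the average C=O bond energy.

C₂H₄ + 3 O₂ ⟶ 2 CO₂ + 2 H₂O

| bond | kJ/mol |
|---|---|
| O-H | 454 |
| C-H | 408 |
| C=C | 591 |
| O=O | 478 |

D(C=O) ≈ 784 kJ/mol

Let D be the C=O bond energy.
Σ(broken) = 4×408 + 1×591 + 3×478 = 3657
Σ(formed) = 4×D + 4×454 = 1816 + 4D
ΔH = Σ(broken) − Σ(formed) = (3657) − (1816 + 4D) = +1841 − 4D
Setting this equal to −1295 kJ gives 4D = 3136, so D = 784 kJ/mol.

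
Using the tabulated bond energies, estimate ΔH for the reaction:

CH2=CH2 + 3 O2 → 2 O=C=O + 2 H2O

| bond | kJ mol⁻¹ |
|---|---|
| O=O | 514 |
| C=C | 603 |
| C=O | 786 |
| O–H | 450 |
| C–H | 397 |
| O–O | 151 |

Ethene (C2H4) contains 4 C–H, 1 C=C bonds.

ΔH ≈ −1211 kJ

Bonds broken (reactants):
  C–H: 4 × 397 = 1588
  C=C: 1 × 603 = 603
  O=O: 3 × 514 = 1542
  Σ(broken) = 3733 kJ
Bonds formed (products):
  C=O: 4 × 786 = 3144
  O–H: 4 × 450 = 1800
  Σ(formed) = 4944 kJ
ΔH = Σ(broken) − Σ(formed) = 3733 − 4944 = −1211 kJ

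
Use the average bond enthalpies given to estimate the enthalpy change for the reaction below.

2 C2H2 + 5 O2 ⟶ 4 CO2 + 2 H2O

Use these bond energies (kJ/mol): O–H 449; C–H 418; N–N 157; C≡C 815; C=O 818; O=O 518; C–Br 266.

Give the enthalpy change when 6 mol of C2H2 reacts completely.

ΔH = −7344 kJ

Bonds broken (reactants):
  C≡C: 2 × 815 = 1630
  C–H: 4 × 418 = 1672
  O=O: 5 × 518 = 2590
  Σ(broken) = 5892 kJ
Bonds formed (products):
  C=O: 8 × 818 = 6544
  O–H: 4 × 449 = 1796
  Σ(formed) = 8340 kJ
ΔH = Σ(broken) − Σ(formed) = 5892 − 8340 = −2448 kJ
For 3× the reaction as written: 3 × (−2448) = −7344 kJ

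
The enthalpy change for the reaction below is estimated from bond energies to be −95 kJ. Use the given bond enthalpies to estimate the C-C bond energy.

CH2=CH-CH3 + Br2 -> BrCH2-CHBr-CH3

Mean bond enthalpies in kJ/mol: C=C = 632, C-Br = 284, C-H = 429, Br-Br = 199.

Let D be the C-C bond energy.
Σ(broken) = 1×199 + 1×D + 6×429 + 1×632 = 3405 + D
Σ(formed) = 2×284 + 2×D + 6×429 = 3142 + 2D
ΔH = Σ(broken) − Σ(formed) = (3405 + D) − (3142 + 2D) = +263 − D
Setting this equal to −95 kJ gives D = 358 kJ/mol.

D(C-C) ≈ 358 kJ/mol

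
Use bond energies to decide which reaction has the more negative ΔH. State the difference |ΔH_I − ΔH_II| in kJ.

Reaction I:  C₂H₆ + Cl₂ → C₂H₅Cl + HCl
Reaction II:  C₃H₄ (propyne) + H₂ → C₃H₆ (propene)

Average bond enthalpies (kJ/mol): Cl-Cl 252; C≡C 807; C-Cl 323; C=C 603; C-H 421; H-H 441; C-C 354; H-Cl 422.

Reaction I:
  Bonds broken (reactants):
    C-C: 1 × 354 = 354
    C-H: 6 × 421 = 2526
    Cl-Cl: 1 × 252 = 252
    Σ(broken) = 3132 kJ
  Bonds formed (products):
    C-C: 1 × 354 = 354
    C-Cl: 1 × 323 = 323
    C-H: 5 × 421 = 2105
    H-Cl: 1 × 422 = 422
    Σ(formed) = 3204 kJ
  ΔH_I = 3132 − 3204 = −72 kJ
Reaction II:
  Bonds broken (reactants):
    C≡C: 1 × 807 = 807
    C-C: 1 × 354 = 354
    C-H: 4 × 421 = 1684
    H-H: 1 × 441 = 441
    Σ(broken) = 3286 kJ
  Bonds formed (products):
    C-C: 1 × 354 = 354
    C-H: 6 × 421 = 2526
    C=C: 1 × 603 = 603
    Σ(formed) = 3483 kJ
  ΔH_II = 3286 − 3483 = −197 kJ
ΔH_I − ΔH_II = +125 kJ, so reaction II has the more negative ΔH; |ΔH_I − ΔH_II| = 125 kJ.

Reaction II, by 125 kJ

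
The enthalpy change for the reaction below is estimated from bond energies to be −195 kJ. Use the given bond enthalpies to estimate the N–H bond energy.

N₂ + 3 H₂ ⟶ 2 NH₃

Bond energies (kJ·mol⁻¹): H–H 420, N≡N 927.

D(N–H) ≈ 397 kJ/mol

Let D be the N–H bond energy.
Σ(broken) = 3×420 + 1×927 = 2187
Σ(formed) = 6×D = 6D
ΔH = Σ(broken) − Σ(formed) = (2187) − (6D) = +2187 − 6D
Setting this equal to −195 kJ gives 6D = 2382, so D = 397 kJ/mol.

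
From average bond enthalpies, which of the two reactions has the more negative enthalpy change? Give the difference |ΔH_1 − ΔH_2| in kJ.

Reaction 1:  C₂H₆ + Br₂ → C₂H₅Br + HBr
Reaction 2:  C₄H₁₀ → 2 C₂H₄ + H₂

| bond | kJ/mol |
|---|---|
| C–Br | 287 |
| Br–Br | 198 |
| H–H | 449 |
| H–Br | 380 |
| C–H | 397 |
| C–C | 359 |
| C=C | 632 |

Reaction 1:
  Bonds broken (reactants):
    Br–Br: 1 × 198 = 198
    C–C: 1 × 359 = 359
    C–H: 6 × 397 = 2382
    Σ(broken) = 2939 kJ
  Bonds formed (products):
    C–Br: 1 × 287 = 287
    C–C: 1 × 359 = 359
    C–H: 5 × 397 = 1985
    H–Br: 1 × 380 = 380
    Σ(formed) = 3011 kJ
  ΔH_1 = 2939 − 3011 = −72 kJ
Reaction 2:
  Bonds broken (reactants):
    C–C: 3 × 359 = 1077
    C–H: 10 × 397 = 3970
    Σ(broken) = 5047 kJ
  Bonds formed (products):
    C–H: 8 × 397 = 3176
    C=C: 2 × 632 = 1264
    H–H: 1 × 449 = 449
    Σ(formed) = 4889 kJ
  ΔH_2 = 5047 − 4889 = +158 kJ
ΔH_1 − ΔH_2 = −230 kJ, so reaction 1 has the more negative ΔH; |ΔH_1 − ΔH_2| = 230 kJ.

Reaction 1, by 230 kJ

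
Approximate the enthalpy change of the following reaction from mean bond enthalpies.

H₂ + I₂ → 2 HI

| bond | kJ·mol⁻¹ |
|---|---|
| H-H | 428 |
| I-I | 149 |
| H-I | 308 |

Bonds broken (reactants):
  H-H: 1 × 428 = 428
  I-I: 1 × 149 = 149
  Σ(broken) = 577 kJ
Bonds formed (products):
  H-I: 2 × 308 = 616
  Σ(formed) = 616 kJ
ΔH = Σ(broken) − Σ(formed) = 577 − 616 = −39 kJ

ΔH ≈ −39 kJ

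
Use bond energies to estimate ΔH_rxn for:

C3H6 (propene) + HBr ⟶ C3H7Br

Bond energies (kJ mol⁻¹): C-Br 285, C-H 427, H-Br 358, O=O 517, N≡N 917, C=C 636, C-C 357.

Bonds broken (reactants):
  C-C: 1 × 357 = 357
  C-H: 6 × 427 = 2562
  C=C: 1 × 636 = 636
  H-Br: 1 × 358 = 358
  Σ(broken) = 3913 kJ
Bonds formed (products):
  C-Br: 1 × 285 = 285
  C-C: 2 × 357 = 714
  C-H: 7 × 427 = 2989
  Σ(formed) = 3988 kJ
ΔH = Σ(broken) − Σ(formed) = 3913 − 3988 = −75 kJ

ΔH ≈ −75 kJ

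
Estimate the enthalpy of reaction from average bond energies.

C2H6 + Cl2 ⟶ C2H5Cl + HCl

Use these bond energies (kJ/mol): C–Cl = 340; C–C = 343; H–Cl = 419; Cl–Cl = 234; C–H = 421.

Bonds broken (reactants):
  C–C: 1 × 343 = 343
  C–H: 6 × 421 = 2526
  Cl–Cl: 1 × 234 = 234
  Σ(broken) = 3103 kJ
Bonds formed (products):
  C–C: 1 × 343 = 343
  C–Cl: 1 × 340 = 340
  C–H: 5 × 421 = 2105
  H–Cl: 1 × 419 = 419
  Σ(formed) = 3207 kJ
ΔH = Σ(broken) − Σ(formed) = 3103 − 3207 = −104 kJ

ΔH ≈ −104 kJ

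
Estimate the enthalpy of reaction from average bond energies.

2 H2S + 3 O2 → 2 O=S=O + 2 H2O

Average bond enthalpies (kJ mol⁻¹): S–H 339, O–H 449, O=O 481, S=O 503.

Bonds broken (reactants):
  O=O: 3 × 481 = 1443
  S–H: 4 × 339 = 1356
  Σ(broken) = 2799 kJ
Bonds formed (products):
  O–H: 4 × 449 = 1796
  S=O: 4 × 503 = 2012
  Σ(formed) = 3808 kJ
ΔH = Σ(broken) − Σ(formed) = 2799 − 3808 = −1009 kJ

ΔH ≈ −1009 kJ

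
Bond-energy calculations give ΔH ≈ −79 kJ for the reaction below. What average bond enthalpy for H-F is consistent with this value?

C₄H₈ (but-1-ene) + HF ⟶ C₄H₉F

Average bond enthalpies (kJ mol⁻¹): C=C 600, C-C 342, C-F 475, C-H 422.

Let D be the H-F bond energy.
Σ(broken) = 2×342 + 8×422 + 1×600 + 1×D = 4660 + D
Σ(formed) = 3×342 + 1×475 + 9×422 = 5299
ΔH = Σ(broken) − Σ(formed) = (4660 + D) − (5299) = −639 + D
Setting this equal to −79 kJ gives D = 560 kJ/mol.

D(H-F) ≈ 560 kJ/mol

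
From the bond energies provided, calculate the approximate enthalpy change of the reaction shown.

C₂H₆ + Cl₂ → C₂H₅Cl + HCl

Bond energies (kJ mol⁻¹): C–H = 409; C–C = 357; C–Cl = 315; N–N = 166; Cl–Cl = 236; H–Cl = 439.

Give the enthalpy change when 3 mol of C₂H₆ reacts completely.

ΔH = −327 kJ

Bonds broken (reactants):
  C–C: 1 × 357 = 357
  C–H: 6 × 409 = 2454
  Cl–Cl: 1 × 236 = 236
  Σ(broken) = 3047 kJ
Bonds formed (products):
  C–C: 1 × 357 = 357
  C–Cl: 1 × 315 = 315
  C–H: 5 × 409 = 2045
  H–Cl: 1 × 439 = 439
  Σ(formed) = 3156 kJ
ΔH = Σ(broken) − Σ(formed) = 3047 − 3156 = −109 kJ
For 3× the reaction as written: 3 × (−109) = −327 kJ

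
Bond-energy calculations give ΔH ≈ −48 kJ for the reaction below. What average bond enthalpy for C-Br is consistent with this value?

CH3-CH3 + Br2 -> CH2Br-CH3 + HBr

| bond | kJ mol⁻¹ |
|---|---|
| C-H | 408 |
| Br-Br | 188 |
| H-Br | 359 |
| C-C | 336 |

Let D be the C-Br bond energy.
Σ(broken) = 1×188 + 1×336 + 6×408 = 2972
Σ(formed) = 1×D + 1×336 + 5×408 + 1×359 = 2735 + D
ΔH = Σ(broken) − Σ(formed) = (2972) − (2735 + D) = +237 − D
Setting this equal to −48 kJ gives D = 285 kJ/mol.

D(C-Br) ≈ 285 kJ/mol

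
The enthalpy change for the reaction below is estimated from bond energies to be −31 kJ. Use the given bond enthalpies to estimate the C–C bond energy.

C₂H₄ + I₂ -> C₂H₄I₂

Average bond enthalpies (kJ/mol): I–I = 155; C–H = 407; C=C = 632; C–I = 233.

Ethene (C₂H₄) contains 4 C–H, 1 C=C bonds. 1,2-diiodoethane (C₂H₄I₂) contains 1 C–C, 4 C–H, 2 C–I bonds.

D(C–C) ≈ 352 kJ/mol

Let D be the C–C bond energy.
Σ(broken) = 4×407 + 1×632 + 1×155 = 2415
Σ(formed) = 1×D + 4×407 + 2×233 = 2094 + D
ΔH = Σ(broken) − Σ(formed) = (2415) − (2094 + D) = +321 − D
Setting this equal to −31 kJ gives D = 352 kJ/mol.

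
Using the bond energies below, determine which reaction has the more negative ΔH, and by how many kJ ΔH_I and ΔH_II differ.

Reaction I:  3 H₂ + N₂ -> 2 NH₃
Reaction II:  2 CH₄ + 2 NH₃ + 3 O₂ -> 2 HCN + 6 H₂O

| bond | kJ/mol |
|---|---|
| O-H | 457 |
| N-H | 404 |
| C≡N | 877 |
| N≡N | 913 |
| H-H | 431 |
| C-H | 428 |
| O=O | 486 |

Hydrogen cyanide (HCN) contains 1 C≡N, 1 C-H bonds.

Reaction I:
  Bonds broken (reactants):
    H-H: 3 × 431 = 1293
    N≡N: 1 × 913 = 913
    Σ(broken) = 2206 kJ
  Bonds formed (products):
    N-H: 6 × 404 = 2424
    Σ(formed) = 2424 kJ
  ΔH_I = 2206 − 2424 = −218 kJ
Reaction II:
  Bonds broken (reactants):
    C-H: 8 × 428 = 3424
    N-H: 6 × 404 = 2424
    O=O: 3 × 486 = 1458
    Σ(broken) = 7306 kJ
  Bonds formed (products):
    C≡N: 2 × 877 = 1754
    C-H: 2 × 428 = 856
    O-H: 12 × 457 = 5484
    Σ(formed) = 8094 kJ
  ΔH_II = 7306 − 8094 = −788 kJ
ΔH_I − ΔH_II = +570 kJ, so reaction II has the more negative ΔH; |ΔH_I − ΔH_II| = 570 kJ.

Reaction II, by 570 kJ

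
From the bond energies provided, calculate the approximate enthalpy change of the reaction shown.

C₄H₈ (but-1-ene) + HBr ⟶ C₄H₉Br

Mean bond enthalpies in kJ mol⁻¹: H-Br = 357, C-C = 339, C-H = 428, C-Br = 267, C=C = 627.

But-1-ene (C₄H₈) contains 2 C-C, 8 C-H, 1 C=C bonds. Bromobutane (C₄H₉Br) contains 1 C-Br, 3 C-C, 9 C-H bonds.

Bonds broken (reactants):
  C-C: 2 × 339 = 678
  C-H: 8 × 428 = 3424
  C=C: 1 × 627 = 627
  H-Br: 1 × 357 = 357
  Σ(broken) = 5086 kJ
Bonds formed (products):
  C-Br: 1 × 267 = 267
  C-C: 3 × 339 = 1017
  C-H: 9 × 428 = 3852
  Σ(formed) = 5136 kJ
ΔH = Σ(broken) − Σ(formed) = 5086 − 5136 = −50 kJ

ΔH ≈ −50 kJ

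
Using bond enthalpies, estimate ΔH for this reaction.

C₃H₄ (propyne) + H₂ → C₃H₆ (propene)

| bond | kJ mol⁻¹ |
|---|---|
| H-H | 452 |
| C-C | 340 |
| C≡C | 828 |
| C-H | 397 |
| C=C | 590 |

ΔH ≈ −104 kJ

Bonds broken (reactants):
  C≡C: 1 × 828 = 828
  C-C: 1 × 340 = 340
  C-H: 4 × 397 = 1588
  H-H: 1 × 452 = 452
  Σ(broken) = 3208 kJ
Bonds formed (products):
  C-C: 1 × 340 = 340
  C-H: 6 × 397 = 2382
  C=C: 1 × 590 = 590
  Σ(formed) = 3312 kJ
ΔH = Σ(broken) − Σ(formed) = 3208 − 3312 = −104 kJ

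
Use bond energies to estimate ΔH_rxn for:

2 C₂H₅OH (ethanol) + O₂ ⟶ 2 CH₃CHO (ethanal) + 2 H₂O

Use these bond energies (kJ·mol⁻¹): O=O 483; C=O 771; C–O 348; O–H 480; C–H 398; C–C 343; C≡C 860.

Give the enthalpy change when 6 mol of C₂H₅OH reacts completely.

Bonds broken (reactants):
  C–C: 2 × 343 = 686
  C–H: 10 × 398 = 3980
  C–O: 2 × 348 = 696
  O–H: 2 × 480 = 960
  O=O: 1 × 483 = 483
  Σ(broken) = 6805 kJ
Bonds formed (products):
  C–C: 2 × 343 = 686
  C–H: 8 × 398 = 3184
  C=O: 2 × 771 = 1542
  O–H: 4 × 480 = 1920
  Σ(formed) = 7332 kJ
ΔH = Σ(broken) − Σ(formed) = 6805 − 7332 = −527 kJ
For 3× the reaction as written: 3 × (−527) = −1581 kJ

ΔH = −1581 kJ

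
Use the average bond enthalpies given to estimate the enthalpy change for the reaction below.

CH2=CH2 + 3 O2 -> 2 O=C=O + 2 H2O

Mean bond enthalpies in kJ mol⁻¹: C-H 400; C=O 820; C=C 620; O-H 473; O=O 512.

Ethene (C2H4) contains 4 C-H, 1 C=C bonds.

Bonds broken (reactants):
  C-H: 4 × 400 = 1600
  C=C: 1 × 620 = 620
  O=O: 3 × 512 = 1536
  Σ(broken) = 3756 kJ
Bonds formed (products):
  C=O: 4 × 820 = 3280
  O-H: 4 × 473 = 1892
  Σ(formed) = 5172 kJ
ΔH = Σ(broken) − Σ(formed) = 3756 − 5172 = −1416 kJ

ΔH ≈ −1416 kJ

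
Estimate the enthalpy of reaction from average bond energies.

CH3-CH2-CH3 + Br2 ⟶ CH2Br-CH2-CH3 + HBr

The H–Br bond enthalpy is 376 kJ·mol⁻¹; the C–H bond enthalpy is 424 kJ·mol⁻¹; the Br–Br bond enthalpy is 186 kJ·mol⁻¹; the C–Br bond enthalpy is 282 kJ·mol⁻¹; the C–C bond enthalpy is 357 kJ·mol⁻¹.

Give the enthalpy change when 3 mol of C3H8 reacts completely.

Bonds broken (reactants):
  Br–Br: 1 × 186 = 186
  C–C: 2 × 357 = 714
  C–H: 8 × 424 = 3392
  Σ(broken) = 4292 kJ
Bonds formed (products):
  C–Br: 1 × 282 = 282
  C–C: 2 × 357 = 714
  C–H: 7 × 424 = 2968
  H–Br: 1 × 376 = 376
  Σ(formed) = 4340 kJ
ΔH = Σ(broken) − Σ(formed) = 4292 − 4340 = −48 kJ
For 3× the reaction as written: 3 × (−48) = −144 kJ

ΔH = −144 kJ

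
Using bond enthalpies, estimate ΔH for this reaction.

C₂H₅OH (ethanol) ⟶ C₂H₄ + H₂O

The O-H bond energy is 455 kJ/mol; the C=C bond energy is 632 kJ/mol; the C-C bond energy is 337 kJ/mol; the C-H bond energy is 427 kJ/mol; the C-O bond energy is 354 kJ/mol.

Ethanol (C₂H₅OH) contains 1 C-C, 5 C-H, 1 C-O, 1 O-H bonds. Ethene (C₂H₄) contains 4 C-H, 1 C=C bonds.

ΔH ≈ +31 kJ

Bonds broken (reactants):
  C-C: 1 × 337 = 337
  C-H: 5 × 427 = 2135
  C-O: 1 × 354 = 354
  O-H: 1 × 455 = 455
  Σ(broken) = 3281 kJ
Bonds formed (products):
  C-H: 4 × 427 = 1708
  C=C: 1 × 632 = 632
  O-H: 2 × 455 = 910
  Σ(formed) = 3250 kJ
ΔH = Σ(broken) − Σ(formed) = 3281 − 3250 = +31 kJ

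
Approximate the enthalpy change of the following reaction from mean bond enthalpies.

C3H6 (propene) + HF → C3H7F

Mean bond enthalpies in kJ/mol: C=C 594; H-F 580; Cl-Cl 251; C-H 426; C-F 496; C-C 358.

ΔH ≈ −106 kJ

Bonds broken (reactants):
  C-C: 1 × 358 = 358
  C-H: 6 × 426 = 2556
  C=C: 1 × 594 = 594
  H-F: 1 × 580 = 580
  Σ(broken) = 4088 kJ
Bonds formed (products):
  C-C: 2 × 358 = 716
  C-F: 1 × 496 = 496
  C-H: 7 × 426 = 2982
  Σ(formed) = 4194 kJ
ΔH = Σ(broken) − Σ(formed) = 4088 − 4194 = −106 kJ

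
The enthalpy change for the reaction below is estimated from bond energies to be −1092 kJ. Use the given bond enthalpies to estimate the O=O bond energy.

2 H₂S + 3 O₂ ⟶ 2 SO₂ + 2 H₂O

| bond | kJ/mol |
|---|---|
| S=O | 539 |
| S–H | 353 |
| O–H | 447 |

D(O=O) ≈ 480 kJ/mol

Let D be the O=O bond energy.
Σ(broken) = 3×D + 4×353 = 1412 + 3D
Σ(formed) = 4×447 + 4×539 = 3944
ΔH = Σ(broken) − Σ(formed) = (1412 + 3D) − (3944) = −2532 + 3D
Setting this equal to −1092 kJ gives 3D = 1440, so D = 480 kJ/mol.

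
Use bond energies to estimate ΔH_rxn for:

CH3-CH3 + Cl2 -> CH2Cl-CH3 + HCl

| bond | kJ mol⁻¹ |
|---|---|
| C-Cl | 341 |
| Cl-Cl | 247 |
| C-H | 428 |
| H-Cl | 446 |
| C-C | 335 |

Bonds broken (reactants):
  C-C: 1 × 335 = 335
  C-H: 6 × 428 = 2568
  Cl-Cl: 1 × 247 = 247
  Σ(broken) = 3150 kJ
Bonds formed (products):
  C-C: 1 × 335 = 335
  C-Cl: 1 × 341 = 341
  C-H: 5 × 428 = 2140
  H-Cl: 1 × 446 = 446
  Σ(formed) = 3262 kJ
ΔH = Σ(broken) − Σ(formed) = 3150 − 3262 = −112 kJ

ΔH ≈ −112 kJ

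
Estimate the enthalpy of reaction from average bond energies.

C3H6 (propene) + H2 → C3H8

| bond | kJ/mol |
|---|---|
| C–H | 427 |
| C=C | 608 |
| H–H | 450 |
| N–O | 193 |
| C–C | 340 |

ΔH ≈ −136 kJ

Bonds broken (reactants):
  C–C: 1 × 340 = 340
  C–H: 6 × 427 = 2562
  C=C: 1 × 608 = 608
  H–H: 1 × 450 = 450
  Σ(broken) = 3960 kJ
Bonds formed (products):
  C–C: 2 × 340 = 680
  C–H: 8 × 427 = 3416
  Σ(formed) = 4096 kJ
ΔH = Σ(broken) − Σ(formed) = 3960 − 4096 = −136 kJ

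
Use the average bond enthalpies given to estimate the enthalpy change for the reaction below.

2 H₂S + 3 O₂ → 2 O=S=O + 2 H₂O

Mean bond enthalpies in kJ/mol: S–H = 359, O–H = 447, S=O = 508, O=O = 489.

ΔH ≈ −917 kJ

Bonds broken (reactants):
  O=O: 3 × 489 = 1467
  S–H: 4 × 359 = 1436
  Σ(broken) = 2903 kJ
Bonds formed (products):
  O–H: 4 × 447 = 1788
  S=O: 4 × 508 = 2032
  Σ(formed) = 3820 kJ
ΔH = Σ(broken) − Σ(formed) = 2903 − 3820 = −917 kJ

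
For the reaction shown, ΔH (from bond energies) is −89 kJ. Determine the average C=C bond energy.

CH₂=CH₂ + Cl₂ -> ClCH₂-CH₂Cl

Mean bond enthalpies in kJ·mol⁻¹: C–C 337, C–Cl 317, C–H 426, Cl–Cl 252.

D(C=C) ≈ 630 kJ/mol

Let D be the C=C bond energy.
Σ(broken) = 4×426 + 1×D + 1×252 = 1956 + D
Σ(formed) = 1×337 + 2×317 + 4×426 = 2675
ΔH = Σ(broken) − Σ(formed) = (1956 + D) − (2675) = −719 + D
Setting this equal to −89 kJ gives D = 630 kJ/mol.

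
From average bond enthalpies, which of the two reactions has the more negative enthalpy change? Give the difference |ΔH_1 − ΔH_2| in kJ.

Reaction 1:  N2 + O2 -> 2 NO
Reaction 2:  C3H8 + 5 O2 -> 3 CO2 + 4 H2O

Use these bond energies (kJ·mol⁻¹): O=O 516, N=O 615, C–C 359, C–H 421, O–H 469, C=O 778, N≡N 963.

Reaction 1:
  Bonds broken (reactants):
    N≡N: 1 × 963 = 963
    O=O: 1 × 516 = 516
    Σ(broken) = 1479 kJ
  Bonds formed (products):
    N=O: 2 × 615 = 1230
    Σ(formed) = 1230 kJ
  ΔH_1 = 1479 − 1230 = +249 kJ
Reaction 2:
  Bonds broken (reactants):
    C–C: 2 × 359 = 718
    C–H: 8 × 421 = 3368
    O=O: 5 × 516 = 2580
    Σ(broken) = 6666 kJ
  Bonds formed (products):
    C=O: 6 × 778 = 4668
    O–H: 8 × 469 = 3752
    Σ(formed) = 8420 kJ
  ΔH_2 = 6666 − 8420 = −1754 kJ
ΔH_1 − ΔH_2 = +2003 kJ, so reaction 2 has the more negative ΔH; |ΔH_1 − ΔH_2| = 2003 kJ.

Reaction 2, by 2003 kJ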